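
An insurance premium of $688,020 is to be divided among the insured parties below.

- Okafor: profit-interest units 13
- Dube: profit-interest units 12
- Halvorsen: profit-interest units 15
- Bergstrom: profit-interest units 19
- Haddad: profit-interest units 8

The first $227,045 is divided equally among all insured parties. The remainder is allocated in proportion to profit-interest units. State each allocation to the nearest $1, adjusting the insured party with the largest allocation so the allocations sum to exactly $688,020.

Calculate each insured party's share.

Equal tier: $227,045 ÷ 5 = $45,409 apiece.
Remainder $460,975 by profit-interest units (total 67): Okafor 89,442.91 → $89,443; Dube 82,562.69 → $82,563; Halvorsen 103,203.36 → $103,203; Bergstrom 130,724.25 → $130,724; Haddad 55,041.79 → $55,042.
Totals: Okafor $45,409 + $89,443 = $134,852; Dube $45,409 + $82,563 = $127,972; Halvorsen $45,409 + $103,203 = $148,612; Bergstrom $45,409 + $130,724 = $176,133; Haddad $45,409 + $55,042 = $100,451.

Okafor: $134,852 | Dube: $127,972 | Halvorsen: $148,612 | Bergstrom: $176,133 | Haddad: $100,451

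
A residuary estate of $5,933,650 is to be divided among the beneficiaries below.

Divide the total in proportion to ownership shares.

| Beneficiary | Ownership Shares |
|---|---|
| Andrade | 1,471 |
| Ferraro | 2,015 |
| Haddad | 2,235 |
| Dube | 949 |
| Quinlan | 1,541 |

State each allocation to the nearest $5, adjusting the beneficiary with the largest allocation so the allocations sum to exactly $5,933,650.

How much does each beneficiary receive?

Sum of ownership shares: 8,211.
Unrounded shares: Andrade 1,471/8,211 × $5,933,650 = 1,063,012.93; Ferraro 2,015/8,211 × $5,933,650 = 1,456,132.60; Haddad 2,235/8,211 × $5,933,650 = 1,615,114.82; Dube 949/8,211 × $5,933,650 = 685,791.48; Quinlan 1,541/8,211 × $5,933,650 = 1,113,598.18.
At nearest $5: Andrade $1,063,015; Ferraro $1,456,135; Haddad $1,615,115; Dube $685,790; Quinlan $1,113,600. Sum = $5,933,655.
Difference $5,933,650 − $5,933,655 = −$5 applied to largest allocation (Haddad): Haddad becomes $1,615,110.

Andrade: $1,063,015 | Ferraro: $1,456,135 | Haddad: $1,615,110 | Dube: $685,790 | Quinlan: $1,113,600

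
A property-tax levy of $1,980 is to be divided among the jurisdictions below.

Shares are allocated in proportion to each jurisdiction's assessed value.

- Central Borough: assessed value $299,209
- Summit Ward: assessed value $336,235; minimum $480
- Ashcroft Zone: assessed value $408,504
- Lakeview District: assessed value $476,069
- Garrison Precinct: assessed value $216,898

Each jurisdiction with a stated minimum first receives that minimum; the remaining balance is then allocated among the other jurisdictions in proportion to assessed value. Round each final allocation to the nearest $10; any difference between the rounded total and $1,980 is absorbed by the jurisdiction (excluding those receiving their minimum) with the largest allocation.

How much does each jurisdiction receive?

Minimums first: Summit Ward $480. Balance $1,500.
Balance split over remaining assessed value 1,400,680: Central Borough 320.43 → $320; Ashcroft Zone 437.47 → $440; Lakeview District 509.83 → $510; Garrison Precinct 232.28 → $230.

Central Borough: $320 · Summit Ward: $480 · Ashcroft Zone: $440 · Lakeview District: $510 · Garrison Precinct: $230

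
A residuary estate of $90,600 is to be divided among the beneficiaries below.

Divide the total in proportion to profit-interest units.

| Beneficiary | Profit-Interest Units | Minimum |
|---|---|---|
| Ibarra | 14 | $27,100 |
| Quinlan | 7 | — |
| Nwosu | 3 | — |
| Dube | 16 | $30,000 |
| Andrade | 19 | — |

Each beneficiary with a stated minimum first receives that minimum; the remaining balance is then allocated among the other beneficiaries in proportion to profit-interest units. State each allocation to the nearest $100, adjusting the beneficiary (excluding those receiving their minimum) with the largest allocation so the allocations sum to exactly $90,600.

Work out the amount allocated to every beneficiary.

Guaranteed amounts: Ibarra $27,100; Dube $30,000. Residual $33,500.
Residual split over remaining profit-interest units 29: Quinlan 8,086.21 → $8,100; Nwosu 3,465.52 → $3,500; Andrade 21,948.28 → $21,900.

Ibarra: $27,100 · Quinlan: $8,100 · Nwosu: $3,500 · Dube: $30,000 · Andrade: $21,900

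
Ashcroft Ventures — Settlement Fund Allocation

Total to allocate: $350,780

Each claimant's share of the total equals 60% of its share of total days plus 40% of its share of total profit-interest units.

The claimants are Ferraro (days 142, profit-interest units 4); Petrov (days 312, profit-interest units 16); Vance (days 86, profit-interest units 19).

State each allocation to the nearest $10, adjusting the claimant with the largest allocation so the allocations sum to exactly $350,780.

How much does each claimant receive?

Totals — days 540, profit-interest units 39.
Blended shares (60% days + 40% profit-interest units): Ferraro 0.1988; Petrov 0.5108; Vance 0.2904.
Proportional shares: Ferraro 69,736.26; Petrov 179,167.63; Vance 101,876.11.
Rounded to nearest $10: Ferraro $69,740; Petrov $179,170; Vance $101,880. Sum = $350,790.
Difference $350,780 − $350,790 = −$10 applied to largest allocation (Petrov): Petrov becomes $179,160.

Ferraro: $69,740 · Petrov: $179,160 · Vance: $101,880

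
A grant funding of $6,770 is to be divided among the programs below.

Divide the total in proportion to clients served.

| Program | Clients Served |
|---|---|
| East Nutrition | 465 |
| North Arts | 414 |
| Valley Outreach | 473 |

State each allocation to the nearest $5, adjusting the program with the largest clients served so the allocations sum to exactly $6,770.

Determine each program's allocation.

Combined clients served = 465 + 414 + 473 = 1,352.
Pro-rata amounts: East Nutrition 2,328.44; North Arts 2,073.06; Valley Outreach 2,368.50.
At nearest $5: East Nutrition $2,330; North Arts $2,075; Valley Outreach $2,370. Sum = $6,775.
Difference $6,770 − $6,775 = −$5 applied to largest clients served (Valley Outreach): Valley Outreach becomes $2,365.

East Nutrition: $2,330; North Arts: $2,075; Valley Outreach: $2,365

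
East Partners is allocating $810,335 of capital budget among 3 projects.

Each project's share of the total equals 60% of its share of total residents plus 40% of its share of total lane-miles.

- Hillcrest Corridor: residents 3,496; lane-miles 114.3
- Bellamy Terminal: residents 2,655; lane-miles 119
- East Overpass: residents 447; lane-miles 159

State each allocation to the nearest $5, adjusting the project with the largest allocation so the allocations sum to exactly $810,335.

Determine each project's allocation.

Totals — residents 6,598, lane-miles 392.3.
Blended shares (60% residents + 40% lane-miles): Hillcrest Corridor 0.4345; Bellamy Terminal 0.3628; East Overpass 0.2028.
Unrounded shares: Hillcrest Corridor 352,056.51; Bellamy Terminal 293,967.26; East Overpass 164,311.23.
At nearest $5: Hillcrest Corridor $352,055; Bellamy Terminal $293,965; East Overpass $164,310. Sum = $810,330.
Difference $810,335 − $810,330 = +$5 applied to largest allocation (Hillcrest Corridor): Hillcrest Corridor becomes $352,060.

Hillcrest Corridor: $352,060; Bellamy Terminal: $293,965; East Overpass: $164,310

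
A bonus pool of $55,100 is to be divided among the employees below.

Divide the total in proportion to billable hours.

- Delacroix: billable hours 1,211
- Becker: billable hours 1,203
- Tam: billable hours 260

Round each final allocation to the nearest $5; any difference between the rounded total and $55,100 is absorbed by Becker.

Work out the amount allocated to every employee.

Delacroix: $24,955 · Becker: $24,785 · Tam: $5,360

Total billable hours = 2,674.
Pro-rata amounts: Delacroix 1,211/2,674 × $55,100 = 24,953.66; Becker 1,203/2,674 × $55,100 = 24,788.82; Tam 260/2,674 × $55,100 = 5,357.52.
After rounding ($5): Delacroix $24,955; Becker $24,790; Tam $5,360. Sum = $55,105.
Difference $55,100 − $55,105 = −$5 applied to Becker: Becker becomes $24,785.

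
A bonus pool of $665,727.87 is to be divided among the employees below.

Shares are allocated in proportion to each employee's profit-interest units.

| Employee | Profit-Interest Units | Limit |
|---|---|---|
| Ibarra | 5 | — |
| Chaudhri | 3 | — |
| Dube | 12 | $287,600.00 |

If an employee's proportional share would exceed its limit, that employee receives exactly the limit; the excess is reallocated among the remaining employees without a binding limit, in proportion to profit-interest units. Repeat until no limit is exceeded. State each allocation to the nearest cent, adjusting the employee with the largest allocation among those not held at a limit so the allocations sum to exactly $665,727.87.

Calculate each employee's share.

Ibarra: $236,329.92 · Chaudhri: $141,797.95 · Dube: $287,600.00

Total profit-interest units = 20.
Proportional shares (ignoring caps): Ibarra 166,431.9675; Chaudhri 99,859.1805; Dube 399,436.7220.
Held at cap: Dube ($287,600.00); balance $378,127.87 reallocated over remaining profit-interest units 8.
Remaining shares: Ibarra 236,329.9188 → $236,329.92; Chaudhri 141,797.9513 → $141,797.95.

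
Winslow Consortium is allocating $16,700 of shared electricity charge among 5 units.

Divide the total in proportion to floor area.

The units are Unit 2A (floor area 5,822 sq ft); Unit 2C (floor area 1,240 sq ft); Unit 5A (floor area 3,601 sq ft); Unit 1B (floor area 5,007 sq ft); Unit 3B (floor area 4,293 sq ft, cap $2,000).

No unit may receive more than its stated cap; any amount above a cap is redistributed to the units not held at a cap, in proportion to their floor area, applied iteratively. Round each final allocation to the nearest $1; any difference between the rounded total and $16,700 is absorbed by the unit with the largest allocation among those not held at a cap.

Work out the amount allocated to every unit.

Total floor area = 19,963.
Pro-rata shares before constraints: Unit 2A 4,870.38; Unit 2C 1,037.32; Unit 5A 3,012.41; Unit 1B 4,188.59; Unit 3B 3,591.30.
Cap binds for Unit 3B ($2,000); remaining pool $14,700 reallocated over remaining floor area 15,670.
Shares after redistribution: Unit 2A 5,461.61 → $5,462; Unit 2C 1,163.24 → $1,163; Unit 5A 3,378.09 → $3,378; Unit 1B 4,697.06 → $4,697.

Unit 2A: $5,462 · Unit 2C: $1,163 · Unit 5A: $3,378 · Unit 1B: $4,697 · Unit 3B: $2,000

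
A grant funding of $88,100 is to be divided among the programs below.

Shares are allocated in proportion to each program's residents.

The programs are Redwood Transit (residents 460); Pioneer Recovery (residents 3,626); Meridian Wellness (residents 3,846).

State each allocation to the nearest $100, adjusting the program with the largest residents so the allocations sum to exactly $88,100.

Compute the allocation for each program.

Redwood Transit: $5,100 | Pioneer Recovery: $40,300 | Meridian Wellness: $42,700

Sum of residents: 460 + 3,626 + 3,846 = 7,932.
Proportional shares: Redwood Transit 5,109.18; Pioneer Recovery 40,273.65; Meridian Wellness 42,717.17.
At nearest $100: Redwood Transit $5,100; Pioneer Recovery $40,300; Meridian Wellness $42,700. Sum = $88,100.
Sum already equals the total — no adjustment.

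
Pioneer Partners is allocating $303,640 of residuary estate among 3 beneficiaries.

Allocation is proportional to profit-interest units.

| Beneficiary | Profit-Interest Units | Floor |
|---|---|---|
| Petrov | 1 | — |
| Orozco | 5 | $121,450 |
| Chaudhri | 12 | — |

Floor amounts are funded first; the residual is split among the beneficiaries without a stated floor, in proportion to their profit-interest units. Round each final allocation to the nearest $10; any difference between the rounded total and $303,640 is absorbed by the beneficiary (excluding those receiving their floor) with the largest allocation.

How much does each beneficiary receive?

Guaranteed amounts: Orozco $121,450. Residual $182,190.
Residual split over remaining profit-interest units 13: Petrov 14,014.62 → $14,010; Chaudhri 168,175.38 → $168,180.

Petrov: $14,010 · Orozco: $121,450 · Chaudhri: $168,180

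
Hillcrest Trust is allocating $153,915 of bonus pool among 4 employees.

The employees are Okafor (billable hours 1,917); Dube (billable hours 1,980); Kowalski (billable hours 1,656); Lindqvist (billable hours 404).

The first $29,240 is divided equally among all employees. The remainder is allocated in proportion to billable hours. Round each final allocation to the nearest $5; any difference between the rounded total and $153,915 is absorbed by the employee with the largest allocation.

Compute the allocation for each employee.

Okafor: $47,430 · Dube: $48,750 · Kowalski: $41,970 · Lindqvist: $15,765

$29,240 shared equally gives $7,310 per employee.
Remainder $124,675 by billable hours (total 5,957): Okafor 40,121.20 → $40,120; Dube 41,439.73 → $41,440; Kowalski 34,658.69 → $34,660; Lindqvist 8,455.38 → $8,455.
Totals: Okafor $7,310 + $40,120 = $47,430; Dube $7,310 + $41,440 = $48,750; Kowalski $7,310 + $34,660 = $41,970; Lindqvist $7,310 + $8,455 = $15,765.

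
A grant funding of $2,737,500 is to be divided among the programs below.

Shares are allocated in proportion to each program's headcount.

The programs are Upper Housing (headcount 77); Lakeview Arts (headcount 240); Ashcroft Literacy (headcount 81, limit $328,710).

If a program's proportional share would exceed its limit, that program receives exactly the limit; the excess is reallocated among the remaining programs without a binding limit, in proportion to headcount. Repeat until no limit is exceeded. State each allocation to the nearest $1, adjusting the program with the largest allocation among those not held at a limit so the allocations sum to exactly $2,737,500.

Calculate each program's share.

Combined headcount = 398.
Pro-rata shares before constraints: Upper Housing 529,616.83; Lakeview Arts 1,650,753.77; Ashcroft Literacy 557,129.40.
Capped: Ashcroft Literacy ($328,710); residual $2,408,790 reallocated over remaining headcount 317.
Redistributed shares: Upper Housing 585,100.41 → $585,100; Lakeview Arts 1,823,689.59 → $1,823,690.

Upper Housing: $585,100 | Lakeview Arts: $1,823,690 | Ashcroft Literacy: $328,710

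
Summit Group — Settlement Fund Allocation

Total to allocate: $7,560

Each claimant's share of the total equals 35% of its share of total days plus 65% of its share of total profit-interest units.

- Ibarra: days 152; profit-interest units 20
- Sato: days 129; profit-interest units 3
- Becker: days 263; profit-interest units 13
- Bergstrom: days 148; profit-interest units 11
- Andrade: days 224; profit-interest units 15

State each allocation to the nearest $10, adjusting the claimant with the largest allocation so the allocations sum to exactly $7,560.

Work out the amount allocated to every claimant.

Totals — days 916, profit-interest units 62.
Blended shares (35% days + 65% profit-interest units): Ibarra 0.2678; Sato 0.0807; Becker 0.2368; Bergstrom 0.1719; Andrade 0.2428.
Pro-rata amounts: Ibarra 2,024.24; Sato 610.41; Becker 1,790.07; Bergstrom 1,299.36; Andrade 1,835.93.
Rounded to nearest $10: Ibarra $2,020; Sato $610; Becker $1,790; Bergstrom $1,300; Andrade $1,840. Sum = $7,560.
Sum already equals the total — no adjustment.

Ibarra: $2,020; Sato: $610; Becker: $1,790; Bergstrom: $1,300; Andrade: $1,840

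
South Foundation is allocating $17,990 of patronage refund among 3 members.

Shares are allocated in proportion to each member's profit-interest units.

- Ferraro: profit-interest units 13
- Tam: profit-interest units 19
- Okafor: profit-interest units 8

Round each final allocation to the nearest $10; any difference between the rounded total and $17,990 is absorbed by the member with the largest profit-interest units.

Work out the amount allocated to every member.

Profit-interest units total: 13 + 19 + 8 = 40.
Proportional shares: Ferraro 5,846.75; Tam 8,545.25; Okafor 3,598.00.
At nearest $10: Ferraro $5,850; Tam $8,550; Okafor $3,600. Sum = $18,000.
Difference $17,990 − $18,000 = −$10 applied to largest profit-interest units (Tam): Tam becomes $8,540.

Ferraro: $5,850; Tam: $8,540; Okafor: $3,600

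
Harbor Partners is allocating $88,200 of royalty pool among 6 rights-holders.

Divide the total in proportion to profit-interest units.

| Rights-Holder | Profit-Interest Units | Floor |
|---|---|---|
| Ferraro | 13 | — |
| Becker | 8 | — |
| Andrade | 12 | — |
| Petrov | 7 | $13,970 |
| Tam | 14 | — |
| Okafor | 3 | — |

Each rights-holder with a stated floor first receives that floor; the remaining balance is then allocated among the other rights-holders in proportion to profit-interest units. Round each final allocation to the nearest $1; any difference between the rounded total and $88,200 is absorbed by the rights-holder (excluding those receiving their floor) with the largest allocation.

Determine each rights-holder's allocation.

Fund the minimums — Petrov $13,970. Residual $74,230.
Residual split over remaining profit-interest units 50: Ferraro 19,299.80 → $19,300; Becker 11,876.80 → $11,877; Andrade 17,815.20 → $17,815; Tam 20,784.40 → $20,784; Okafor 4,453.80 → $4,454.

Ferraro: $19,300; Becker: $11,877; Andrade: $17,815; Petrov: $13,970; Tam: $20,784; Okafor: $4,454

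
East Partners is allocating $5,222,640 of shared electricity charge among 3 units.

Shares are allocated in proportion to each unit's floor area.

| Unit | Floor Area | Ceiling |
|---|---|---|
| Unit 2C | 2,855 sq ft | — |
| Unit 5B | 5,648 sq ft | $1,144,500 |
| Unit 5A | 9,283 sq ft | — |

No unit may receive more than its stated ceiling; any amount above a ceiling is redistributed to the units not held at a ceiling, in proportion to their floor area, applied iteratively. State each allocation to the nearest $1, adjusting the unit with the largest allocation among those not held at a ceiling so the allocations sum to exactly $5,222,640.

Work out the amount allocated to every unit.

Combined floor area = 17,786.
Proportional shares (ignoring caps): Unit 2C 838,335.61; Unit 5B 1,658,465.69; Unit 5A 2,725,838.70.
Held at cap: Unit 5B ($1,144,500); remaining pool $4,078,140 reallocated over remaining floor area 12,138.
Remaining shares: Unit 2C 959,226.37 → $959,226; Unit 5A 3,118,913.63 → $3,118,914.

Unit 2C: $959,226; Unit 5B: $1,144,500; Unit 5A: $3,118,914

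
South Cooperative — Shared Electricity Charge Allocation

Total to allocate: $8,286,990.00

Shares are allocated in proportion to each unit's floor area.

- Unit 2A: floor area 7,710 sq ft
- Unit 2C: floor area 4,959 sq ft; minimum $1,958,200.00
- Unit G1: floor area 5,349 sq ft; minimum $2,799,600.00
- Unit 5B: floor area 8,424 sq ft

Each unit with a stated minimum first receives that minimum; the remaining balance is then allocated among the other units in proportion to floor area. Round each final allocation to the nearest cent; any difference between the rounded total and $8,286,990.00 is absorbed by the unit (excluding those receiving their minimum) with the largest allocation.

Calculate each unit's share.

Fund the minimums — Unit 2C $1,958,200.00; Unit G1 $2,799,600.00. Residual $3,529,190.00.
Residual split over remaining floor area 16,134: Unit 2A 1,686,503.9606 → $1,686,503.96; Unit 5B 1,842,686.0394 → $1,842,686.04.

Unit 2A: $1,686,503.96; Unit 2C: $1,958,200.00; Unit G1: $2,799,600.00; Unit 5B: $1,842,686.04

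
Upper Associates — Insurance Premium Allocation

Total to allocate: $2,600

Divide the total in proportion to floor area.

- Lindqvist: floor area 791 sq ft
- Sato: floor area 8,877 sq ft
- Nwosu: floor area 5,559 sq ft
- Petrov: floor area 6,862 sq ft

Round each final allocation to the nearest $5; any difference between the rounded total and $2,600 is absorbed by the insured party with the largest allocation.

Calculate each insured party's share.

Lindqvist: $95 | Sato: $1,040 | Nwosu: $655 | Petrov: $810

Combined floor area = 22,089.
Pro-rata amounts: Lindqvist 791/22,089 × $2,600 = 93.11; Sato 8,877/22,089 × $2,600 = 1,044.87; Nwosu 5,559/22,089 × $2,600 = 654.33; Petrov 6,862/22,089 × $2,600 = 807.70.
Rounded to nearest $5: Lindqvist $95; Sato $1,045; Nwosu $655; Petrov $810. Sum = $2,605.
Difference $2,600 − $2,605 = −$5 applied to largest allocation (Sato): Sato becomes $1,040.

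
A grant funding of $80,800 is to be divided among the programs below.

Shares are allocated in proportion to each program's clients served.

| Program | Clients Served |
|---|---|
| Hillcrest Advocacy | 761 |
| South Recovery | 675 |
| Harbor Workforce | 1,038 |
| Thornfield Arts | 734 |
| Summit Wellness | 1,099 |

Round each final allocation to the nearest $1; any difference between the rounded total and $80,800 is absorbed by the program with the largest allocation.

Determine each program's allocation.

Clients served total: 4,307.
Proportional shares: Hillcrest Advocacy 761/4,307 × $80,800 = 14,276.48; South Recovery 675/4,307 × $80,800 = 12,663.11; Harbor Workforce 1,038/4,307 × $80,800 = 19,473.04; Thornfield Arts 734/4,307 × $80,800 = 13,769.96; Summit Wellness 1,099/4,307 × $80,800 = 20,617.41.
Rounded to nearest $1: Hillcrest Advocacy $14,276; South Recovery $12,663; Harbor Workforce $19,473; Thornfield Arts $13,770; Summit Wellness $20,617. Sum = $80,799.
Difference $80,800 − $80,799 = +$1 applied to largest allocation (Summit Wellness): Summit Wellness becomes $20,618.

Hillcrest Advocacy: $14,276; South Recovery: $12,663; Harbor Workforce: $19,473; Thornfield Arts: $13,770; Summit Wellness: $20,618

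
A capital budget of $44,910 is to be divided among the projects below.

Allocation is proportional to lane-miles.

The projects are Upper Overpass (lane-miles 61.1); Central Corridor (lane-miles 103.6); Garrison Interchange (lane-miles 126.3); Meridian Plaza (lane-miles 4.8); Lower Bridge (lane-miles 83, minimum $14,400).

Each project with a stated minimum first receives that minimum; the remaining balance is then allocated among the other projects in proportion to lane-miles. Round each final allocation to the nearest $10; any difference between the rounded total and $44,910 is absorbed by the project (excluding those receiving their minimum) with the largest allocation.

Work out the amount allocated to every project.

Minimums first: Lower Bridge $14,400. Residual $30,510.
Residual split over remaining lane-miles 295.8: Upper Overpass 6,302.10 → $6,300; Central Corridor 10,685.72 → $10,690; Garrison Interchange 13,027.09 → $13,030; Meridian Plaza 495.09 → $500.
Rounding difference −$10 applied to Garrison Interchange → $13,020.

Upper Overpass: $6,300 · Central Corridor: $10,690 · Garrison Interchange: $13,020 · Meridian Plaza: $500 · Lower Bridge: $14,400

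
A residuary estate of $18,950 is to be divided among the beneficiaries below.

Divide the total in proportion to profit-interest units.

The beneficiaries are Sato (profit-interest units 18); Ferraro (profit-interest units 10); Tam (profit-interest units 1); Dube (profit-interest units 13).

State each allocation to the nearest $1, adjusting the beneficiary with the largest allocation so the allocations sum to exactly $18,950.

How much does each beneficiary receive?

Sato: $8,122 · Ferraro: $4,512 · Tam: $451 · Dube: $5,865

Profit-interest units total: 42.
Proportional shares: Sato 18/42 × $18,950 = 8,121.43; Ferraro 10/42 × $18,950 = 4,511.90; Tam 1/42 × $18,950 = 451.19; Dube 13/42 × $18,950 = 5,865.48.
After rounding ($1): Sato $8,121; Ferraro $4,512; Tam $451; Dube $5,865. Sum = $18,949.
Difference $18,950 − $18,949 = +$1 applied to largest allocation (Sato): Sato becomes $8,122.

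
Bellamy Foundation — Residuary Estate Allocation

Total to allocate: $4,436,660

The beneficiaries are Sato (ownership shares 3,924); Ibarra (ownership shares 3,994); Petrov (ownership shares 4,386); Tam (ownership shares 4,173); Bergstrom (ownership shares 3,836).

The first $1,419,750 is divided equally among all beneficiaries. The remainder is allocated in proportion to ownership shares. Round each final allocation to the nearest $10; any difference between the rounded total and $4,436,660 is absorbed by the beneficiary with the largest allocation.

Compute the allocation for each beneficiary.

$1,419,750 shared equally gives $283,950 per beneficiary.
Remainder $3,016,910 by ownership shares (total 20,313): Sato 582,796.97 → $582,800; Ibarra 593,193.45 → $593,190; Petrov 651,413.74 → $651,410; Tam 619,778.73 → $619,780; Bergstrom 569,727.11 → $569,730.
Totals: Sato $283,950 + $582,800 = $866,750; Ibarra $283,950 + $593,190 = $877,140; Petrov $283,950 + $651,410 = $935,360; Tam $283,950 + $619,780 = $903,730; Bergstrom $283,950 + $569,730 = $853,680.

Sato: $866,750; Ibarra: $877,140; Petrov: $935,360; Tam: $903,730; Bergstrom: $853,680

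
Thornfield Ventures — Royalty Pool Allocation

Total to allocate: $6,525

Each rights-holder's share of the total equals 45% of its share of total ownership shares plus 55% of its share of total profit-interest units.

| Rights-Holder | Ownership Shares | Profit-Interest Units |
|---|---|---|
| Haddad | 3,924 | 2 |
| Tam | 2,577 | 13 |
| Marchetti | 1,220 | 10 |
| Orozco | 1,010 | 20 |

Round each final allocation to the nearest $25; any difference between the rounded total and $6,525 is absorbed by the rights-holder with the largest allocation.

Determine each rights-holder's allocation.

Ownership shares total 8,731; profit-interest units total 45.
Blended shares (45% ownership shares + 55% profit-interest units): Haddad 0.2267; Tam 0.2917; Marchetti 0.1851; Orozco 0.2965.
Unrounded shares: Haddad 1,479.15; Tam 1,903.40; Marchetti 1,207.79; Orozco 1,934.66.
After rounding ($25): Haddad $1,475; Tam $1,900; Marchetti $1,200; Orozco $1,925. Sum = $6,500.
Difference $6,525 − $6,500 = +$25 applied to largest allocation (Orozco): Orozco becomes $1,950.

Haddad: $1,475; Tam: $1,900; Marchetti: $1,200; Orozco: $1,950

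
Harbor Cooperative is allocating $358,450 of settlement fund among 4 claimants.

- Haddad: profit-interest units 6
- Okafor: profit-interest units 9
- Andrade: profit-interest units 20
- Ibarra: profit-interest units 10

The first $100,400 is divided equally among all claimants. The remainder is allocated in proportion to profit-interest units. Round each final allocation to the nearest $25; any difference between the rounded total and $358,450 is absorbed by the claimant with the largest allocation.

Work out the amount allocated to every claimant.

Haddad: $59,500; Okafor: $76,700; Andrade: $139,800; Ibarra: $82,450

First tranche $100,400 split equally: $25,100 each.
Remainder $258,050 by profit-interest units (total 45): Haddad 34,406.67 → $34,400; Okafor 51,610.00 → $51,600; Andrade 114,688.89 → $114,700; Ibarra 57,344.44 → $57,350.
Totals: Haddad $25,100 + $34,400 = $59,500; Okafor $25,100 + $51,600 = $76,700; Andrade $25,100 + $114,700 = $139,800; Ibarra $25,100 + $57,350 = $82,450.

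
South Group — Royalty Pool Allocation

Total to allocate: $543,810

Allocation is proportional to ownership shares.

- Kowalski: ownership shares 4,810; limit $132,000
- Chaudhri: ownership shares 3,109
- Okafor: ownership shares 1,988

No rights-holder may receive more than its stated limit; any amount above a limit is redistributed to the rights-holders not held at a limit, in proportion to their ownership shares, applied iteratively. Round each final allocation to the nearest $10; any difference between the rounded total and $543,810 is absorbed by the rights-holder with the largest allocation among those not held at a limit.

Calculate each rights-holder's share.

Kowalski: $132,000 · Chaudhri: $251,190 · Okafor: $160,620

Combined ownership shares = 9,907.
Pro-rata shares before constraints: Kowalski 264,028.07; Chaudhri 170,657.65; Okafor 109,124.28.
Held at cap: Kowalski ($132,000); residual $411,810 reallocated over remaining ownership shares 5,097.
Remaining shares: Chaudhri 251,190.36 → $251,190; Okafor 160,619.64 → $160,620.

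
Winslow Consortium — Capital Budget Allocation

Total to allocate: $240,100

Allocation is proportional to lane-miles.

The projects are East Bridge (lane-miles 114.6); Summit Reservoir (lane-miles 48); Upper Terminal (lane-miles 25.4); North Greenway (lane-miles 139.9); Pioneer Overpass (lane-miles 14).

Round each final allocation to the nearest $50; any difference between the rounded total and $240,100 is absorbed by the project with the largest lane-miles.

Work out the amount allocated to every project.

Total lane-miles = 341.9.
Raw shares: East Bridge 114.6/341.9 × $240,100 = 80,478.09; Summit Reservoir 48/341.9 × $240,100 = 33,708.10; Upper Terminal 25.4/341.9 × $240,100 = 17,837.20; North Greenway 139.9/341.9 × $240,100 = 98,245.07; Pioneer Overpass 14/341.9 × $240,100 = 9,831.53.
At nearest $50: East Bridge $80,500; Summit Reservoir $33,700; Upper Terminal $17,850; North Greenway $98,250; Pioneer Overpass $9,850. Sum = $240,150.
Difference $240,100 − $240,150 = −$50 applied to largest lane-miles (North Greenway): North Greenway becomes $98,200.

East Bridge: $80,500; Summit Reservoir: $33,700; Upper Terminal: $17,850; North Greenway: $98,200; Pioneer Overpass: $9,850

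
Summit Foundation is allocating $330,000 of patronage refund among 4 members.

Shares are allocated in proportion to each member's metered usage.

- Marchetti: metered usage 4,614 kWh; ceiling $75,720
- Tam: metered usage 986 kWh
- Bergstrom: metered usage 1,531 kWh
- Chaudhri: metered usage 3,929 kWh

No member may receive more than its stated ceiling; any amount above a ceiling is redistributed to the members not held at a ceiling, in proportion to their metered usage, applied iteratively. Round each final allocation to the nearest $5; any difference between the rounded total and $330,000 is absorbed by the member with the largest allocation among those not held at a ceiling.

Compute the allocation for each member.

Combined metered usage = 11,060.
Pro-rata shares before constraints: Marchetti 137,669.08; Tam 29,419.53; Bergstrom 45,680.83; Chaudhri 117,230.56.
Capped: Marchetti ($75,720); remaining pool $254,280 reallocated over remaining metered usage 6,446.
Redistributed shares: Tam 38,895.45 → $38,895; Bergstrom 60,394.46 → $60,395; Chaudhri 154,990.09 → $154,990.

Marchetti: $75,720 · Tam: $38,895 · Bergstrom: $60,395 · Chaudhri: $154,990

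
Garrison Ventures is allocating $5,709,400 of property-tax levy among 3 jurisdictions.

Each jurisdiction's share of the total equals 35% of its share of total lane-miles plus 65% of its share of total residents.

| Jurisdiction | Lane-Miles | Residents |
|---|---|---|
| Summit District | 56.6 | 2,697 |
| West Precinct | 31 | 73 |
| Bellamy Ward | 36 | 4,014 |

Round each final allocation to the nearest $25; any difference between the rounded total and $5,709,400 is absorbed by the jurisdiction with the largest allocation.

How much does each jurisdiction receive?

Summit District: $2,390,450 | West Precinct: $541,125 | Bellamy Ward: $2,777,825

Totals — lane-miles 123.6, residents 6,784.
Blended shares (35% lane-miles + 65% residents): Summit District 0.4187; West Precinct 0.0948; Bellamy Ward 0.4865.
Proportional shares: Summit District 2,390,437.71; West Precinct 541,123.06; Bellamy Ward 2,777,839.24.
At nearest $25: Summit District $2,390,450; West Precinct $541,125; Bellamy Ward $2,777,850. Sum = $5,709,425.
Difference $5,709,400 − $5,709,425 = −$25 applied to largest allocation (Bellamy Ward): Bellamy Ward becomes $2,777,825.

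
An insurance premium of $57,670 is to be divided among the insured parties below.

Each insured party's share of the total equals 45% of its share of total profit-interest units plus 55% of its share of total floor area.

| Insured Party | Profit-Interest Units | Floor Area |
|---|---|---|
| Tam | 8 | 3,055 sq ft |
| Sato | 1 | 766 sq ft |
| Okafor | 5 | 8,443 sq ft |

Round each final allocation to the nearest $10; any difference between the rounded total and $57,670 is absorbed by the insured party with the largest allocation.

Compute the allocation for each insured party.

Tam: $22,730 | Sato: $3,830 | Okafor: $31,110

Profit-interest units total 14; floor area total 12,264.
Composite weights (45% profit-interest units + 55% floor area): Tam 0.3941; Sato 0.0665; Okafor 0.5394.
Pro-rata amounts: Tam 22,730.60; Sato 3,834.79; Okafor 31,104.60.
After rounding ($10): Tam $22,730; Sato $3,830; Okafor $31,100. Sum = $57,660.
Difference $57,670 − $57,660 = +$10 applied to largest allocation (Okafor): Okafor becomes $31,110.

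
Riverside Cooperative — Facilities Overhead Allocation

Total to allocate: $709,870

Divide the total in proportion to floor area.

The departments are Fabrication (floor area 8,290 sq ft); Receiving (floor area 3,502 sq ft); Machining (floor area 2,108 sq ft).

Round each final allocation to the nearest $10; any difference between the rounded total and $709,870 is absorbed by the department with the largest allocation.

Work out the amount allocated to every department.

Fabrication: $423,360; Receiving: $178,850; Machining: $107,660

Sum of floor area: 13,900.
Pro-rata amounts: Fabrication 8,290/13,900 × $709,870 = 423,368.51; Receiving 3,502/13,900 × $709,870 = 178,846.38; Machining 2,108/13,900 × $709,870 = 107,655.11.
At nearest $10: Fabrication $423,370; Receiving $178,850; Machining $107,660. Sum = $709,880.
Difference $709,870 − $709,880 = −$10 applied to largest allocation (Fabrication): Fabrication becomes $423,360.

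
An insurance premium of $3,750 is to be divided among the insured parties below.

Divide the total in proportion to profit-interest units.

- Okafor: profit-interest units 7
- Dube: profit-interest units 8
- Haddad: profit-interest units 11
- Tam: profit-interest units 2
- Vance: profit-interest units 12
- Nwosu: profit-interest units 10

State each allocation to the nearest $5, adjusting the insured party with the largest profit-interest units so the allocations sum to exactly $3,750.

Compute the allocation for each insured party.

Okafor: $525 · Dube: $600 · Haddad: $825 · Tam: $150 · Vance: $900 · Nwosu: $750

Combined profit-interest units = 7 + 8 + 11 + 2 + 12 + 10 = 50.
Unrounded shares: Okafor 525.00; Dube 600.00; Haddad 825.00; Tam 150.00; Vance 900.00; Nwosu 750.00.
After rounding ($5): Okafor $525; Dube $600; Haddad $825; Tam $150; Vance $900; Nwosu $750. Sum = $3,750.
Rounded total matches; no reconciliation needed.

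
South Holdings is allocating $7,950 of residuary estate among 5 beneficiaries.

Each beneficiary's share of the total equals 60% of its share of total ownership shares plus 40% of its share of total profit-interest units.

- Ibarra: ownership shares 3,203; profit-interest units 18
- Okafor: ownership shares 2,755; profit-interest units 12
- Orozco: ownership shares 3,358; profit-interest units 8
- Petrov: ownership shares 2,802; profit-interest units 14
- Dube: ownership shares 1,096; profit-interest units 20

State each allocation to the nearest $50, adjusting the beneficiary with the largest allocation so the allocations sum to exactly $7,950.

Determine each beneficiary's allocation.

Ibarra: $1,950 | Okafor: $1,500 | Orozco: $1,550 | Petrov: $1,650 | Dube: $1,300

Ownership shares total 13,214; profit-interest units total 72.
Combined weights (60% ownership shares + 40% profit-interest units): Ibarra 0.2454; Okafor 0.1918; Orozco 0.1969; Petrov 0.2050; Dube 0.1609.
Unrounded shares: Ibarra 1,951.22; Okafor 1,524.50; Orozco 1,565.51; Petrov 1,629.80; Dube 1,278.97.
After rounding ($50): Ibarra $1,950; Okafor $1,500; Orozco $1,550; Petrov $1,650; Dube $1,300. Sum = $7,950.
Rounded total matches; no reconciliation needed.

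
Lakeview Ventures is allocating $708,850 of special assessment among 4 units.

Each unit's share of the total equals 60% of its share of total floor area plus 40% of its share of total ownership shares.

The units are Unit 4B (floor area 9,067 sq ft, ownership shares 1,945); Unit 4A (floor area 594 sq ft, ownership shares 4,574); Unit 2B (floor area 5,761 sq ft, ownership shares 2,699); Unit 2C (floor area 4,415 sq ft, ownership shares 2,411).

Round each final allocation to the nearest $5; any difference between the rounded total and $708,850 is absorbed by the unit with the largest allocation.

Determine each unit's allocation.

Unit 4B: $241,820 · Unit 4A: $124,260 · Unit 2B: $189,325 · Unit 2C: $153,445

Totals — floor area 19,837, ownership shares 11,629.
Composite weights (60% floor area + 40% ownership shares): Unit 4B 0.3411; Unit 4A 0.1753; Unit 2B 0.2671; Unit 2C 0.2165.
Unrounded shares: Unit 4B 241,821.92; Unit 4A 124,259.45; Unit 2B 189,324.63; Unit 2C 153,444.01.
Rounded to nearest $5: Unit 4B $241,820; Unit 4A $124,260; Unit 2B $189,325; Unit 2C $153,445. Sum = $708,850.
Rounded total matches; no reconciliation needed.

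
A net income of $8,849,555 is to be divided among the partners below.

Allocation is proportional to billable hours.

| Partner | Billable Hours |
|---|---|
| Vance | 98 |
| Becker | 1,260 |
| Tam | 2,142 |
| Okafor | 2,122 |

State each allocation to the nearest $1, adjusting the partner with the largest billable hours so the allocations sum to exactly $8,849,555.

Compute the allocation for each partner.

Vance: $154,261; Becker: $1,983,358; Tam: $3,371,709; Okafor: $3,340,227

Billable hours total: 98 + 1,260 + 2,142 + 2,122 = 5,622.
Raw shares: Vance 154,261.19; Becker 1,983,358.11; Tam 3,371,708.79; Okafor 3,340,226.91.
After rounding ($1): Vance $154,261; Becker $1,983,358; Tam $3,371,709; Okafor $3,340,227. Sum = $8,849,555.
No rounding difference to absorb.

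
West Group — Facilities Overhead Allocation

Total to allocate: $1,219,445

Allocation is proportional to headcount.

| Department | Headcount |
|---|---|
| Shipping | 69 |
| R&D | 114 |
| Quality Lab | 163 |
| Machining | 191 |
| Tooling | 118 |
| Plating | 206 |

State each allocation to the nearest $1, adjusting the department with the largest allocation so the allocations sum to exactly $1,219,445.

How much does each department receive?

Sum of headcount: 861.
Raw shares: Shipping 69/861 × $1,219,445 = 97,725.56; R&D 114/861 × $1,219,445 = 161,459.62; Quality Lab 163/861 × $1,219,445 = 230,858.93; Machining 191/861 × $1,219,445 = 270,515.67; Tooling 118/861 × $1,219,445 = 167,124.87; Plating 206/861 × $1,219,445 = 291,760.36.
At nearest $1: Shipping $97,726; R&D $161,460; Quality Lab $230,859; Machining $270,516; Tooling $167,125; Plating $291,760. Sum = $1,219,446.
Difference $1,219,445 − $1,219,446 = −$1 applied to largest allocation (Plating): Plating becomes $291,759.

Shipping: $97,726; R&D: $161,460; Quality Lab: $230,859; Machining: $270,516; Tooling: $167,125; Plating: $291,759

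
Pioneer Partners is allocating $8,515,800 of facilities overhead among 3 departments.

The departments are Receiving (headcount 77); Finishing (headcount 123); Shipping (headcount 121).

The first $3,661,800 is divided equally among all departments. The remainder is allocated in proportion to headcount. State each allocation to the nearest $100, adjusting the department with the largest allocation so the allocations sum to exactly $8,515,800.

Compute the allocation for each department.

Equal tier: $3,661,800 ÷ 3 = $1,220,600 apiece.
Remainder $4,854,000 by headcount (total 321): Receiving 1,164,355.14 → $1,164,400; Finishing 1,859,943.93 → $1,859,900; Shipping 1,829,700.93 → $1,829,700.
Totals: Receiving $1,220,600 + $1,164,400 = $2,385,000; Finishing $1,220,600 + $1,859,900 = $3,080,500; Shipping $1,220,600 + $1,829,700 = $3,050,300.

Receiving: $2,385,000 · Finishing: $3,080,500 · Shipping: $3,050,300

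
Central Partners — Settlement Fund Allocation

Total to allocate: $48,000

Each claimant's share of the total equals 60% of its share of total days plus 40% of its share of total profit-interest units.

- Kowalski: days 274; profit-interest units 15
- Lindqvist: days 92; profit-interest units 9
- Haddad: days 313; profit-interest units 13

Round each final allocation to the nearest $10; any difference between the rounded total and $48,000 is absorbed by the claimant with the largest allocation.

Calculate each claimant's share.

Kowalski: $19,410; Lindqvist: $8,570; Haddad: $20,020

Totals — days 679, profit-interest units 37.
Composite weights (60% days + 40% profit-interest units): Kowalski 0.4043; Lindqvist 0.1786; Haddad 0.4171.
Proportional shares: Kowalski 19,405.58; Lindqvist 8,572.48; Haddad 20,021.94.
Rounded to nearest $10: Kowalski $19,410; Lindqvist $8,570; Haddad $20,020. Sum = $48,000.
Rounded total matches; no reconciliation needed.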